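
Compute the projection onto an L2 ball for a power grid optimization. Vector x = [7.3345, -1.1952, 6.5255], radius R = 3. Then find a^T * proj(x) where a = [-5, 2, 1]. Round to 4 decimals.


Step 1: Compute ||x|| (intermediates to 6 decimals).
||x|| = sqrt(7.3345^2 + (-1.1952)^2 + 6.5255^2) = 9.889669
Step 2: Project.
Since ||x|| > R, scale = R/||x|| = 3/9.889669 = 0.303347, proj(x) = scale * x
proj(x) = [2.224899, -0.36256, 1.979491]
Step 3: Dot product.
a^T * proj(x) = -5*2.224899 + 2*(-0.36256) + 1*1.979491 = -9.8701


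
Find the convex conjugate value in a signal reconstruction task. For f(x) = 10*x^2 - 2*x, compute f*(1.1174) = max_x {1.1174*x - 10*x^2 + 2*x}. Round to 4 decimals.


f*(y) = sup_x {y*x - a*x^2 - b*x} = sup_x {(y-b)*x - a*x^2}
FOC: (y - b) - 2a*x = 0 => x* = (y - b)/(2a)
x* = (1.1174 + 2)/(2*10) = 0.1559
f*(1.1174) = (y-b)^2/(4a) = (1.1174 + 2)^2/(4*10)
= 9.7182/40 = 0.243


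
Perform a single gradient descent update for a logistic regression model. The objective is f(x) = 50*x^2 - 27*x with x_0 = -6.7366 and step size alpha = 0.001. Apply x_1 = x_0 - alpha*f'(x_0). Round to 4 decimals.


We compute the gradient at x_0 and apply the update.
f'(x) = 100*x - 27
f'(-6.7366) = 100*-6.7366 - 27 = -700.66
x_1 = -6.7366 - 0.001*-700.66 = -6.0359


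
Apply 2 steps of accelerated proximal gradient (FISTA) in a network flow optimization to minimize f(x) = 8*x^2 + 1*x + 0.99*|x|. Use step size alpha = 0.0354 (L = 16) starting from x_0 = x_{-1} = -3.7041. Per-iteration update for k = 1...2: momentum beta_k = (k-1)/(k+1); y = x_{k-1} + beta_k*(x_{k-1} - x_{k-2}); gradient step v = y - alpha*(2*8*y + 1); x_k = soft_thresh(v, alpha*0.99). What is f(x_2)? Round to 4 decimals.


FISTA on f(x) = 8*x^2 + 1*x + 0.99*|x|
L = 16, alpha = 0.0354
Iteration 1: beta = 0.0, y = -3.7041 + 0.0*(-3.7041 + 3.7041) = -3.7041
  grad(y) = -58.2656, v = y - alpha*grad = -1.6415
  prox(v) = soft_thresh(-1.6415, 0.035) = -1.6065
Iteration 2: beta = 0.3333, y = -1.6065 + 0.3333*(-1.6065 + 3.7041) = -0.9072
  grad(y) = -13.5158, v = y - alpha*grad = -0.4288
  prox(v) = soft_thresh(-0.4288, 0.035) = -0.3937
f(x_2) = 8*(-0.3937)^2 + 1*(-0.3937) + 0.99*|-0.3937| = 1.2363


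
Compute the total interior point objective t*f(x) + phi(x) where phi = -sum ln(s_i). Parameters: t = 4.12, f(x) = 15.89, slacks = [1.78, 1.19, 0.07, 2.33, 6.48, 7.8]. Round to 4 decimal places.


Step 1: Compute log-barrier.
ln values: [0.5766, 0.174, -2.6593, 0.8459, 1.8687, 2.0541]
phi = -(0.5766 + 0.174 - 2.6593 + 0.8459 + 1.8687 + 2.0541) = -2.86
Step 2: Compute augmented objective.
t*f(x) = 4.12*15.89 = 65.4668
Total = 65.4668 - 2.86 = 62.6068


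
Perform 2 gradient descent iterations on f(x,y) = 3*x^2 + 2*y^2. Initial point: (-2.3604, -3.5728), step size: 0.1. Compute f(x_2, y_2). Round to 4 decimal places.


Gradient descent on f(x,y) = 3*x^2 + 2*y^2.
Starting point: (-2.3604, -3.5728), alpha = 0.1
Step 1: grad_x = 2*3*-2.3604 = -14.1624, grad_y = 2*2*-3.5728 = -14.2912
  x_1 = -2.3604 - 0.1*-14.1624 = -0.9442
  y_1 = -3.5728 - 0.1*-14.2912 = -2.1437
Step 2: grad_x = 2*3*-0.9442 = -5.665, grad_y = 2*2*-2.1437 = -8.5747
  x_2 = -0.9442 - 0.1*-5.665 = -0.3777
  y_2 = -2.1437 - 0.1*-8.5747 = -1.2862
f(-0.3777, -1.2862) = 3*(-0.3777)^2 + 2*(-1.2862)^2 = 3.7366


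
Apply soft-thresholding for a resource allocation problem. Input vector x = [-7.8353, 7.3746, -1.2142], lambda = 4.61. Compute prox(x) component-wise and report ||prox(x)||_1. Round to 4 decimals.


Soft-thresholding with lambda = 4.61:
prox(-7.8353) = sign(-7.8353)*max(|-7.8353| - 4.61, 0) = -3.2253
prox(7.3746) = sign(7.3746)*max(|7.3746| - 4.61, 0) = 2.7646
prox(-1.2142) = sign(-1.2142)*max(|-1.2142| - 4.61, 0) = 0.0
prox(x) = [-3.2253, 2.7646, 0.0]
||prox(x)||_1 = 3.2253 + 2.7646 + 0.0 = 5.9899


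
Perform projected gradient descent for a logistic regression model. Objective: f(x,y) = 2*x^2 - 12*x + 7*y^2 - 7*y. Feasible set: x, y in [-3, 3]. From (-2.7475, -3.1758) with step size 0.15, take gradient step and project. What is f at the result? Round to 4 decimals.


Step 1: Compute gradient at (-2.7475, -3.1758).
grad_x = 2*2*-2.7475 - 12 = -22.99
grad_y = 2*7*-3.1758 - 7 = -51.4612
Step 2: Gradient step.
x_raw = -2.7475 - 0.15*-22.99 = 0.701
y_raw = -3.1758 - 0.15*-51.4612 = 4.5434
Step 3: Project onto [-3, 3].
x_proj = clip(0.701) = 0.701
y_proj = clip(4.5434) = 3.0
Step 4: Evaluate f.
f(0.701, 3.0) = 34.5708


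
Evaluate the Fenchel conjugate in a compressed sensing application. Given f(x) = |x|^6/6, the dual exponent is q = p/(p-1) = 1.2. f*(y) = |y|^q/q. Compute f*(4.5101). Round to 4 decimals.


The conjugate exponent q satisfies 1/p + 1/q = 1.
p = 6, so q = 6/(6 - 1) = 1.2
|y|^q = 4.5101^1.2 = 6.0957
f*(4.5101) = 6.0957 / 1.2 = 5.0797


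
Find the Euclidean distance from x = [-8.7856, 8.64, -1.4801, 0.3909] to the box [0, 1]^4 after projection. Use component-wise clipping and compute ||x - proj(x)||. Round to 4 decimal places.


Project each component onto [0, 1].
clip(-8.7856) = 0.0, clip(8.64) = 1.0, clip(-1.4801) = 0.0, clip(0.3909) = 0.3909
Projection = [0.0, 1.0, 0.0, 0.3909]
Squared diffs: [77.1868, 58.3696, 2.1907, 0.0]
Distance = sqrt(137.7471) = 11.7366


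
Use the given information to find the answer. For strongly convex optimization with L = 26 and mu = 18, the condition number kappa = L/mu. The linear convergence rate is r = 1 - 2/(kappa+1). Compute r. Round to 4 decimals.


Step 1: Compute the condition number.
kappa = L/mu = 26/18 = 1.4444
Step 2: Compute the convergence rate.
r = 1 - 2/(kappa + 1) = 1 - 2*mu/(L + mu) = (L - mu)/(L + mu) = 8/44 = 0.1818


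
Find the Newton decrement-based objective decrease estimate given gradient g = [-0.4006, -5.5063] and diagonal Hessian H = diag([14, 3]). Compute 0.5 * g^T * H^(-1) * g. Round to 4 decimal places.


Step 1: H is diagonal, so H^(-1) * g = [-0.0286, -1.8354].
Step 2: g^T H^(-1) g = sum_i g_i^2 / H_ii
  = (-0.4006)^2/14 + (-5.5063)^2/3
  = 0.0115 + 10.1064 = 10.1179
Step 3: Objective decrease = 0.5 * g^T H^(-1) g = 5.059


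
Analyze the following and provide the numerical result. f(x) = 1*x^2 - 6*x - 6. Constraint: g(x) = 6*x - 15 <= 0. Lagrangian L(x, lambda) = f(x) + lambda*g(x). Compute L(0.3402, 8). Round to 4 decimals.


Step 1: Evaluate f(x).
f(0.3402) = 1*0.3402^2 - 6*0.3402 - 6 = -7.9255
Step 2: Evaluate g(x).
g(0.3402) = 6*0.3402 - 15 = -12.9588
Step 3: Compute Lagrangian.
L = -7.9255 + 8*-12.9588 = -111.5959


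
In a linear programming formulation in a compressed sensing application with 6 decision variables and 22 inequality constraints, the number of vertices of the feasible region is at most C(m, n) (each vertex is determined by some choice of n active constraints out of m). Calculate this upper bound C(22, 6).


Each vertex corresponds to some choice of n active constraints out of m, so the number of vertices is at most C(m, n) = m! / (n!(m-n)!).
m = 22, n = 6
Numerator: 22 * 21 * 20 * 19 * 18 * 17
Denominator: 6! = 720
C(22, 6) = 74613


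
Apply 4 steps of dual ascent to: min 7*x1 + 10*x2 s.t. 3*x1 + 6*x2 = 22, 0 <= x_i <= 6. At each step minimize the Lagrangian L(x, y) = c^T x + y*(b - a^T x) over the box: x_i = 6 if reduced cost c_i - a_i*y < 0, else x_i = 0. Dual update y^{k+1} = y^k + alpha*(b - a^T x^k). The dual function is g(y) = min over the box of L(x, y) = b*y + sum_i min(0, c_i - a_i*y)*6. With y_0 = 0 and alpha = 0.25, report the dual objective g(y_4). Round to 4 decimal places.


Dual ascent for LP: min 7*x1 + 10*x2, 3*x1 + 6*x2 = 22, 0 <= x_i <= 6
Step 1: y^k = 0.0, reduced costs: (7.0, 10.0)
  x^k = (0.0, 0.0), subgradient = b - a^T x = 22.0
  y^{k+1} = 0.0 + 0.25*22.0 = 5.5
Step 2: y^k = 5.5, reduced costs: (-9.5, -23.0)
  x^k = (6.0, 6.0), subgradient = b - a^T x = -32.0
  y^{k+1} = 5.5 + 0.25*-32.0 = -2.5
Step 3: y^k = -2.5, reduced costs: (14.5, 25.0)
  x^k = (0.0, 0.0), subgradient = b - a^T x = 22.0
  y^{k+1} = -2.5 + 0.25*22.0 = 3.0
Step 4: y^k = 3.0, reduced costs: (-2.0, -8.0)
  x^k = (6.0, 6.0), subgradient = b - a^T x = -32.0
  y^{k+1} = 3.0 + 0.25*-32.0 = -5.0
Dual objective at y_4 = -5.0: reduced costs (22.0, 40.0), box minimizer x = (0.0, 0.0)
g(y_4) = b*y + (c1 - a1*y)*x1 + (c2 - a2*y)*x2 = 22*(-5.0) + 22.0*0.0 + 40.0*0.0 = -110.0 + 0.0 + 0.0 = -110.0


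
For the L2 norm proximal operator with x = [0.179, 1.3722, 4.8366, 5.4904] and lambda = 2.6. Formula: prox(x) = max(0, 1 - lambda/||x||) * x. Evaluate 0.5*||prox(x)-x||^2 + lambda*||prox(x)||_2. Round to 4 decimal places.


Step 1: Compute ||x||.
||x|| = 7.4466
Step 2: Compute scaling factor.
scale = max(0, 1 - 2.6/7.4466) = 0.6508
Step 3: prox(x) = [0.1165, 0.8931, 3.1479, 3.5734]
||prox(x)|| = 4.8466
Step 4: Proximal objective.
0.5*||prox-x||^2 = 3.38
lambda*||prox|| = 12.6012
Total = 15.9812


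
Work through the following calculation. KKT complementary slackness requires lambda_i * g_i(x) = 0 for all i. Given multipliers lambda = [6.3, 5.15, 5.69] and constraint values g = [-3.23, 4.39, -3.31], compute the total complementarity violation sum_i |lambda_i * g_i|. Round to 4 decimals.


KKT complementary slackness check:
lambda_1 * g_1 = 6.3 * -3.23 = -20.349
lambda_2 * g_2 = 5.15 * 4.39 = 22.6085
lambda_3 * g_3 = 5.69 * -3.31 = -18.8339
Total violation = 20.349 + 22.6085 + 18.8339 = 61.7914


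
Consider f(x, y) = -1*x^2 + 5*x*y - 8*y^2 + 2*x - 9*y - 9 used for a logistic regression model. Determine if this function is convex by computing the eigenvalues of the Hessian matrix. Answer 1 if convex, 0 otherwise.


The Hessian of f(x,y) = -1*x^2 + 5*x*y - 8*y^2 + 2*x - 9*y - 9 is:
H = [[-2, 5], [5, -16]]
Trace = -2 - 16 = -18
Determinant = -2*-16 - (5)^2 = 7
Discriminant = (-18)^2 - 4*7 = 296.0
Eigenvalues: lambda_1 = -17.6023, lambda_2 = -0.3977
The function is not convex.

0


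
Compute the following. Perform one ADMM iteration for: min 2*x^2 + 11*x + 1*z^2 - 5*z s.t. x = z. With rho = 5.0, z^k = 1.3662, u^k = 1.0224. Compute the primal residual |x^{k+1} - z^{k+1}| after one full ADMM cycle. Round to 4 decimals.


ADMM iteration with rho = 5.0, z^k = 1.3662, u^k = 1.0224
Step 1: x-update.
Minimize 2*x^2 + 11*x + (5.0/2)*(x - 1.3662 + 1.0224)^2
FOC: (2*2 + 5.0)*x = -11 + 5.0*(1.3662 - 1.0224)
x^{k+1} = -1.0312
Step 2: z-update.
Minimize 1*z^2 - 5*z + (5.0/2)*(-1.0312 - z + 1.0224)^2
FOC: (2*1 + 5.0)*z = 5 + 5.0*(-1.0312 + 1.0224)
z^{k+1} = 0.708
Step 3: u-update.
u^{k+1} = 1.0224 - 1.0312 - 0.708 = -0.7168
Step 4: Primal residual = |-1.0312 - 0.708| = 1.7392


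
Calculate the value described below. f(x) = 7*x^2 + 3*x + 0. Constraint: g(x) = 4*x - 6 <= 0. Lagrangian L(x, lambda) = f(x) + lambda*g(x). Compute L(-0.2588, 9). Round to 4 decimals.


Step 1: Evaluate f(x).
f(-0.2588) = 7*(-0.2588)^2 + 3*(-0.2588) + 0 = -0.3076
Step 2: Evaluate g(x).
g(-0.2588) = 4*-0.2588 - 6 = -7.0352
Step 3: Compute Lagrangian.
L = -0.3076 + 9*-7.0352 = -63.6244


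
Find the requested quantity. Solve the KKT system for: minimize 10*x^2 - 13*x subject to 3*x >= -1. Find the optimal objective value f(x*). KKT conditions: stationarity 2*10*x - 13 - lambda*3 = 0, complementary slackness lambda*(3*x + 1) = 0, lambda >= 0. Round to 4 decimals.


Step 1: Try lambda = 0 (constraint inactive).
Stationarity: 2*10*x - 13 = 0
x* = 13/(2*10) = 0.65
Check constraint: 3*0.65 = 1.95 >= -1 -- satisfied.
Step 2: Compute optimal value.
f(x*) = 10*0.65^2 - 13*0.65 = -4.225


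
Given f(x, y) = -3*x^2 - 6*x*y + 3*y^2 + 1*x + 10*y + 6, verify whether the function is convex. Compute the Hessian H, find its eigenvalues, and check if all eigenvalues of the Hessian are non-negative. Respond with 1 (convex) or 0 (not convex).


The Hessian of f(x,y) = -3*x^2 - 6*x*y + 3*y^2 + 1*x + 10*y + 6 is:
H = [[-6, -6], [-6, 6]]
Trace = -6 + 6 = 0
Determinant = -6*6 - (-6)^2 = -72
Discriminant = (0)^2 - 4*-72 = 288.0
Eigenvalues: lambda_1 = -8.4853, lambda_2 = 8.4853
The function is not convex.

0


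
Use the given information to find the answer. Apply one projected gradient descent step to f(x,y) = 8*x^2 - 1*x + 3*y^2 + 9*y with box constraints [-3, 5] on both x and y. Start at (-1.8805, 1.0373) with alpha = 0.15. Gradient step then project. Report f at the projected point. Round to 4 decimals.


Step 1: Compute gradient at (-1.8805, 1.0373).
grad_x = 2*8*-1.8805 - 1 = -31.088
grad_y = 2*3*1.0373 + 9 = 15.2238
Step 2: Gradient step.
x_raw = -1.8805 - 0.15*-31.088 = 2.7827
y_raw = 1.0373 - 0.15*15.2238 = -1.2463
Step 3: Project onto [-3, 5].
x_proj = clip(2.7827) = 2.7827
y_proj = clip(-1.2463) = -1.2463
Step 4: Evaluate f.
f(2.7827, -1.2463) = 52.6078


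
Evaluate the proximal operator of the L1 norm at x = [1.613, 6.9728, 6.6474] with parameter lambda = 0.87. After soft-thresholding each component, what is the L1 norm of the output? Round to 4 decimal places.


Soft-thresholding with lambda = 0.87:
prox(1.613) = sign(1.613)*max(|1.613| - 0.87, 0) = 0.743
prox(6.9728) = sign(6.9728)*max(|6.9728| - 0.87, 0) = 6.1028
prox(6.6474) = sign(6.6474)*max(|6.6474| - 0.87, 0) = 5.7774
prox(x) = [0.743, 6.1028, 5.7774]
||prox(x)||_1 = 0.743 + 6.1028 + 5.7774 = 12.6232


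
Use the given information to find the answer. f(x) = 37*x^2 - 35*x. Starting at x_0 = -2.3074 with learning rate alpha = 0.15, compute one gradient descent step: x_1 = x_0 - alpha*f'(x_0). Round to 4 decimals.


We compute the gradient at x_0 and apply the update.
f'(x) = 74*x - 35
f'(-2.3074) = 74*-2.3074 - 35 = -205.7476
x_1 = -2.3074 - 0.15*-205.7476 = 28.5547


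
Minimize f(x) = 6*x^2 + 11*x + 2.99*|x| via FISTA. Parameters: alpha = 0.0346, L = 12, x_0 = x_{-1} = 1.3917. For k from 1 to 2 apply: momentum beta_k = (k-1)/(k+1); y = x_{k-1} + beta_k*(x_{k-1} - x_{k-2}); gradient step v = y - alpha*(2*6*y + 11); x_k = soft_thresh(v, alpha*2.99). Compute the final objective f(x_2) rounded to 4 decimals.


FISTA on f(x) = 6*x^2 + 11*x + 2.99*|x|
L = 12, alpha = 0.0346
Iteration 1: beta = 0.0, y = 1.3917 + 0.0*(1.3917 - 1.3917) = 1.3917
  grad(y) = 27.7004, v = y - alpha*grad = 0.4333
  prox(v) = soft_thresh(0.4333, 0.1035) = 0.3298
Iteration 2: beta = 0.3333, y = 0.3298 + 0.3333*(0.3298 - 1.3917) = -0.0242
  grad(y) = 10.7102, v = y - alpha*grad = -0.3947
  prox(v) = soft_thresh(-0.3947, 0.1035) = -0.2913
f(x_2) = 6*(-0.2913)^2 + 11*(-0.2913) + 2.99*|-0.2913| = -1.824


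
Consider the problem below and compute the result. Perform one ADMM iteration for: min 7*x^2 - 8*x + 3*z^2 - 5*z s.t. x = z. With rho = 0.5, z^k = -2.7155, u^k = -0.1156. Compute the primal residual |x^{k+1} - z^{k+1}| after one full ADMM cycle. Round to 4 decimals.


ADMM iteration with rho = 0.5, z^k = -2.7155, u^k = -0.1156
Step 1: x-update.
Minimize 7*x^2 - 8*x + (0.5/2)*(x + 2.7155 - 0.1156)^2
FOC: (2*7 + 0.5)*x = 8 + 0.5*(-2.7155 + 0.1156)
x^{k+1} = 0.4621
Step 2: z-update.
Minimize 3*z^2 - 5*z + (0.5/2)*(0.4621 - z - 0.1156)^2
FOC: (2*3 + 0.5)*z = 5 + 0.5*(0.4621 - 0.1156)
z^{k+1} = 0.7959
Step 3: u-update.
u^{k+1} = -0.1156 + 0.4621 - 0.7959 = -0.4494
Step 4: Primal residual = |0.4621 - 0.7959| = 0.3338


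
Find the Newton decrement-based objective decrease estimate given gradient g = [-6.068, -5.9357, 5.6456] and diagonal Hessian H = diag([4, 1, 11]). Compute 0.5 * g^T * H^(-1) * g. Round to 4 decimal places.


Step 1: H is diagonal, so H^(-1) * g = [-1.517, -5.9357, 0.5132].
Step 2: g^T H^(-1) g = sum_i g_i^2 / H_ii
  = (-6.068)^2/4 + (-5.9357)^2/1 + (5.6456)^2/11
  = 9.2052 + 35.2325 + 2.8975 = 47.3352
Step 3: Objective decrease = 0.5 * g^T H^(-1) g = 23.6676


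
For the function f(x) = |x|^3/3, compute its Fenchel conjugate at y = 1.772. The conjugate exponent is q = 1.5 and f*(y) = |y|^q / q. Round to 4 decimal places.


The conjugate exponent q satisfies 1/p + 1/q = 1.
p = 3, so q = 3/(3 - 1) = 1.5
|y|^q = 1.772^1.5 = 2.3588
f*(1.772) = 2.3588 / 1.5 = 1.5725


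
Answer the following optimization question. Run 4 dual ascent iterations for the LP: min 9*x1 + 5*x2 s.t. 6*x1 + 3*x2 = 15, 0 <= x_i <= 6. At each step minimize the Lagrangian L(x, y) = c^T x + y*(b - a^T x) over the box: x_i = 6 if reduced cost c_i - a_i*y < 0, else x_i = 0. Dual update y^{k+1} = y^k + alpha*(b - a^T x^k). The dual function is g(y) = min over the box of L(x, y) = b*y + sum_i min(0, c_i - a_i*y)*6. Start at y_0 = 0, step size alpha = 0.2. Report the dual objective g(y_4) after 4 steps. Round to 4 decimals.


Dual ascent for LP: min 9*x1 + 5*x2, 6*x1 + 3*x2 = 15, 0 <= x_i <= 6
Step 1: y^k = 0.0, reduced costs: (9.0, 5.0)
  x^k = (0.0, 0.0), subgradient = b - a^T x = 15.0
  y^{k+1} = 0.0 + 0.2*15.0 = 3.0
Step 2: y^k = 3.0, reduced costs: (-9.0, -4.0)
  x^k = (6.0, 6.0), subgradient = b - a^T x = -39.0
  y^{k+1} = 3.0 + 0.2*-39.0 = -4.8
Step 3: y^k = -4.8, reduced costs: (37.8, 19.4)
  x^k = (0.0, 0.0), subgradient = b - a^T x = 15.0
  y^{k+1} = -4.8 + 0.2*15.0 = -1.8
Step 4: y^k = -1.8, reduced costs: (19.8, 10.4)
  x^k = (0.0, 0.0), subgradient = b - a^T x = 15.0
  y^{k+1} = -1.8 + 0.2*15.0 = 1.2
Dual objective at y_4 = 1.2: reduced costs (1.8, 1.4), box minimizer x = (0.0, 0.0)
g(y_4) = b*y + (c1 - a1*y)*x1 + (c2 - a2*y)*x2 = 15*1.2 + 1.8*0.0 + 1.4*0.0 = 18.0 + 0.0 + 0.0 = 18.0


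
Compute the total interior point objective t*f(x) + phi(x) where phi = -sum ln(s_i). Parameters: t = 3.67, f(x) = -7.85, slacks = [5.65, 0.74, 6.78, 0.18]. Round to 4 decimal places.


Step 1: Compute log-barrier.
ln values: [1.7317, -0.3011, 1.914, -1.7148]
phi = -(1.7317 - 0.3011 + 1.914 - 1.7148) = -1.6297
Step 2: Compute augmented objective.
t*f(x) = 3.67*-7.85 = -28.8095
Total = -28.8095 - 1.6297 = -30.4392


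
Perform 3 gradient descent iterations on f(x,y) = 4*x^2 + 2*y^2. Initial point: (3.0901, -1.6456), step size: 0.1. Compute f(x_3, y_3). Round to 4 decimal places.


Gradient descent on f(x,y) = 4*x^2 + 2*y^2.
Starting point: (3.0901, -1.6456), alpha = 0.1
Step 1: grad_x = 2*4*3.0901 = 24.7208, grad_y = 2*2*-1.6456 = -6.5824
  x_1 = 3.0901 - 0.1*24.7208 = 0.618
  y_1 = -1.6456 - 0.1*-6.5824 = -0.9874
Step 2: grad_x = 2*4*0.618 = 4.9442, grad_y = 2*2*-0.9874 = -3.9494
  x_2 = 0.618 - 0.1*4.9442 = 0.1236
  y_2 = -0.9874 - 0.1*-3.9494 = -0.5924
Step 3: grad_x = 2*4*0.1236 = 0.9888, grad_y = 2*2*-0.5924 = -2.3697
  x_3 = 0.1236 - 0.1*0.9888 = 0.0247
  y_3 = -0.5924 - 0.1*-2.3697 = -0.3554
f(0.0247, -0.3554) = 4*0.0247^2 + 2*(-0.3554)^2 = 0.2551


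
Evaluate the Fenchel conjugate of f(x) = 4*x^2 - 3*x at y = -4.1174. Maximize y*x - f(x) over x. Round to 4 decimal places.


f*(y) = sup_x {y*x - a*x^2 - b*x} = sup_x {(y-b)*x - a*x^2}
FOC: (y - b) - 2a*x = 0 => x* = (y - b)/(2a)
x* = (-4.1174 + 3)/(2*4) = -0.1397
f*(-4.1174) = (y-b)^2/(4a) = (-4.1174 + 3)^2/(4*4)
= 1.2486/16 = 0.078


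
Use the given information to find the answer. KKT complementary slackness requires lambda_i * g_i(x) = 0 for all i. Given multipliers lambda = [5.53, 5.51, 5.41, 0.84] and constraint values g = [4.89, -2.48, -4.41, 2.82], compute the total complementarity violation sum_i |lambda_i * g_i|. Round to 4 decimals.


KKT complementary slackness check:
lambda_1 * g_1 = 5.53 * 4.89 = 27.0417
lambda_2 * g_2 = 5.51 * -2.48 = -13.6648
lambda_3 * g_3 = 5.41 * -4.41 = -23.8581
lambda_4 * g_4 = 0.84 * 2.82 = 2.3688
Total violation = 27.0417 + 13.6648 + 23.8581 + 2.3688 = 66.9334


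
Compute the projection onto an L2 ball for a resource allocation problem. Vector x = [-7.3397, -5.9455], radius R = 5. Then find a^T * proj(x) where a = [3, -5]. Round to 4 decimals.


Step 1: Compute ||x|| (intermediates to 6 decimals).
||x|| = sqrt((-7.3397)^2 + (-5.9455)^2) = 9.445643
Step 2: Project.
Since ||x|| > R, scale = R/||x|| = 5/9.445643 = 0.529345, proj(x) = scale * x
proj(x) = [-3.885233, -3.147221]
Step 3: Dot product.
a^T * proj(x) = 3*(-3.885233) - 5*(-3.147221) = 4.0804


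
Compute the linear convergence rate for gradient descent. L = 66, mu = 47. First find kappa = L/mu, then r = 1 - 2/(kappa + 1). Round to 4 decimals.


Step 1: Compute the condition number.
kappa = L/mu = 66/47 = 1.4043
Step 2: Compute the convergence rate.
r = 1 - 2/(kappa + 1) = 1 - 2*mu/(L + mu) = (L - mu)/(L + mu) = 19/113 = 0.1681


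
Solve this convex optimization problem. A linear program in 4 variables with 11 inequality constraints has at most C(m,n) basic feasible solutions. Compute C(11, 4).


Each vertex corresponds to some choice of n active constraints out of m, so the number of vertices is at most C(m, n) = m! / (n!(m-n)!).
m = 11, n = 4
Numerator: 11 * 10 * 9 * 8
Denominator: 4! = 24
C(11, 4) = 330


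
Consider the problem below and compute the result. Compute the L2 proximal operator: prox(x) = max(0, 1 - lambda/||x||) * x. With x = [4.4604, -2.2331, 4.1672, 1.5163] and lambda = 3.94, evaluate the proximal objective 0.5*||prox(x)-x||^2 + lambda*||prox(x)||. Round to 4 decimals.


Step 1: Compute ||x||.
||x|| = 6.6743
Step 2: Compute scaling factor.
scale = max(0, 1 - 3.94/6.6743) = 0.4097
Step 3: prox(x) = [1.8273, -0.9149, 1.7072, 0.6212]
||prox(x)|| = 2.7343
Step 4: Proximal objective.
0.5*||prox-x||^2 = 7.7618
lambda*||prox|| = 10.7731
Total = 18.535


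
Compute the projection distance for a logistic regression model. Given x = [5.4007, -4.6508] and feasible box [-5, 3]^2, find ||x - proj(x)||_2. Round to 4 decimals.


Project each component onto [-5, 3].
clip(5.4007) = 3.0, clip(-4.6508) = -4.6508
Projection = [3.0, -4.6508]
Squared diffs: [5.7634, 0.0]
Distance = sqrt(5.7634) = 2.4007


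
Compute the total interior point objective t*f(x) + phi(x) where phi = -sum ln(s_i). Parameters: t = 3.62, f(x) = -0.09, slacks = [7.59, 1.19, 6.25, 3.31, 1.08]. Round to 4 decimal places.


Step 1: Compute log-barrier.
ln values: [2.0268, 0.174, 1.8326, 1.1969, 0.077]
phi = -(2.0268 + 0.174 + 1.8326 + 1.1969 + 0.077) = -5.3073
Step 2: Compute augmented objective.
t*f(x) = 3.62*-0.09 = -0.3258
Total = -0.3258 - 5.3073 = -5.6331


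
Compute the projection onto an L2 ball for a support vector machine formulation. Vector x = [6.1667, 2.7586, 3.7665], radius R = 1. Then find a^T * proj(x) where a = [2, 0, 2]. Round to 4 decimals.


Step 1: Compute ||x|| (intermediates to 6 decimals).
||x|| = sqrt(6.1667^2 + 2.7586^2 + 3.7665^2) = 7.734635
Step 2: Project.
Since ||x|| > R, scale = R/||x|| = 1/7.734635 = 0.129289, proj(x) = scale * x
proj(x) = [0.797286, 0.356657, 0.486967]
Step 3: Dot product.
a^T * proj(x) = 2*0.797286 + 0*0.356657 + 2*0.486967 = 2.5685


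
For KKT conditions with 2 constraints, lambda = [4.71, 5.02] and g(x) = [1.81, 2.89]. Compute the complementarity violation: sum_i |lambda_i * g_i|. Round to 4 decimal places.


KKT complementary slackness check:
lambda_1 * g_1 = 4.71 * 1.81 = 8.5251
lambda_2 * g_2 = 5.02 * 2.89 = 14.5078
Total violation = 8.5251 + 14.5078 = 23.0329


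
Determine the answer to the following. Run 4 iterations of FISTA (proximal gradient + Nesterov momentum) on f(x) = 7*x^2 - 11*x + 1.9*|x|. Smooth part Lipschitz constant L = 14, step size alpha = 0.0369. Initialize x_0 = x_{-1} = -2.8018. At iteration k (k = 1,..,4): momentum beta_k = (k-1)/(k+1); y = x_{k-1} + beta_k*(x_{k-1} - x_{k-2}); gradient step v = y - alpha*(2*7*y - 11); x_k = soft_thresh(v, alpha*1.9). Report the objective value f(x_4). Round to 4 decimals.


FISTA on f(x) = 7*x^2 - 11*x + 1.9*|x|
L = 14, alpha = 0.0369
Iteration 1: beta = 0.0, y = -2.8018 + 0.0*(-2.8018 + 2.8018) = -2.8018
  grad(y) = -50.2252, v = y - alpha*grad = -0.9485
  prox(v) = soft_thresh(-0.9485, 0.0701) = -0.8784
Iteration 2: beta = 0.3333, y = -0.8784 + 0.3333*(-0.8784 + 2.8018) = -0.2372
  grad(y) = -14.3214, v = y - alpha*grad = 0.2912
  prox(v) = soft_thresh(0.2912, 0.0701) = 0.2211
Iteration 3: beta = 0.5, y = 0.2211 + 0.5*(0.2211 + 0.8784) = 0.7709
  grad(y) = -0.2081, v = y - alpha*grad = 0.7785
  prox(v) = soft_thresh(0.7785, 0.0701) = 0.7084
Iteration 4: beta = 0.6, y = 0.7084 + 0.6*(0.7084 - 0.2211) = 1.0008
  grad(y) = 3.0113, v = y - alpha*grad = 0.8897
  prox(v) = soft_thresh(0.8897, 0.0701) = 0.8196
f(x_4) = 7*0.8196^2 - 11*0.8196 + 1.9*|0.8196| = -2.7562


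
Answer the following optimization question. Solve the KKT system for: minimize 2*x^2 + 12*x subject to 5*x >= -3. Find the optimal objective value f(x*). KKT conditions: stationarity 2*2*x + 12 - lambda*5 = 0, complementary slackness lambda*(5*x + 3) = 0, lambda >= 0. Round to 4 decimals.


Step 1: Try lambda = 0 (constraint inactive).
x_unc = -12/(2*2) = -3.0
Check: 5*-3.0 = -15.0 < -3 -- violated!
Step 2: Constraint must be active: 5*x = -3
x* = -3/5 = -0.6
lambda = (2*2*(-0.6) + 12)/5 = 1.92
Step 3: Compute optimal value.
f(x*) = 2*(-0.6)^2 + 12*(-0.6) = -6.48


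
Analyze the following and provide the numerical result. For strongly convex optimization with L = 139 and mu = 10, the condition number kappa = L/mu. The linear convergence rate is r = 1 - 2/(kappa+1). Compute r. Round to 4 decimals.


Step 1: Compute the condition number.
kappa = L/mu = 139/10 = 13.9
Step 2: Compute the convergence rate.
r = 1 - 2/(kappa + 1) = 1 - 2*mu/(L + mu) = (L - mu)/(L + mu) = 129/149 = 0.8658


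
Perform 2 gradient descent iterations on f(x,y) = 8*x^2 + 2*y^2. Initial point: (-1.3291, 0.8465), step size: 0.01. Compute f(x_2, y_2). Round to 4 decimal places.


Gradient descent on f(x,y) = 8*x^2 + 2*y^2.
Starting point: (-1.3291, 0.8465), alpha = 0.01
Step 1: grad_x = 2*8*-1.3291 = -21.2656, grad_y = 2*2*0.8465 = 3.386
  x_1 = -1.3291 - 0.01*-21.2656 = -1.1164
  y_1 = 0.8465 - 0.01*3.386 = 0.8126
Step 2: grad_x = 2*8*-1.1164 = -17.8631, grad_y = 2*2*0.8126 = 3.2506
  x_2 = -1.1164 - 0.01*-17.8631 = -0.9378
  y_2 = 0.8126 - 0.01*3.2506 = 0.7801
f(-0.9378, 0.7801) = 8*(-0.9378)^2 + 2*0.7801^2 = 8.2532


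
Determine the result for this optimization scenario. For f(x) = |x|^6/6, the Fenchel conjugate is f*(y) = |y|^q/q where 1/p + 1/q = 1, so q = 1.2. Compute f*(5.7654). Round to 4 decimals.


The conjugate exponent q satisfies 1/p + 1/q = 1.
p = 6, so q = 6/(6 - 1) = 1.2
|y|^q = 5.7654^1.2 = 8.1846
f*(5.7654) = 8.1846 / 1.2 = 6.8205


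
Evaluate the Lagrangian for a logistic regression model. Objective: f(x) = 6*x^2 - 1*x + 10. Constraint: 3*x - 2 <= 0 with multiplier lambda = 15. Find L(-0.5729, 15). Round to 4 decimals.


Step 1: Evaluate f(x).
f(-0.5729) = 6*(-0.5729)^2 - 1*(-0.5729) + 10 = 12.5422
Step 2: Evaluate g(x).
g(-0.5729) = 3*-0.5729 - 2 = -3.7187
Step 3: Compute Lagrangian.
L = 12.5422 + 15*-3.7187 = -43.2383


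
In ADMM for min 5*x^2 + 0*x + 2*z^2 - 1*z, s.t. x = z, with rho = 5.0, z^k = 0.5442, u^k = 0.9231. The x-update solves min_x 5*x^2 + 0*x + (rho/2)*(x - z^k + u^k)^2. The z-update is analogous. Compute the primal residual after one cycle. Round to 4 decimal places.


ADMM iteration with rho = 5.0, z^k = 0.5442, u^k = 0.9231
Step 1: x-update.
Minimize 5*x^2 + 0*x + (5.0/2)*(x - 0.5442 + 0.9231)^2
FOC: (2*5 + 5.0)*x = 0 + 5.0*(0.5442 - 0.9231)
x^{k+1} = -0.1263
Step 2: z-update.
Minimize 2*z^2 - 1*z + (5.0/2)*(-0.1263 - z + 0.9231)^2
FOC: (2*2 + 5.0)*z = 1 + 5.0*(-0.1263 + 0.9231)
z^{k+1} = 0.5538
Step 3: u-update.
u^{k+1} = 0.9231 - 0.1263 - 0.5538 = 0.243
Step 4: Primal residual = |-0.1263 - 0.5538| = 0.6801


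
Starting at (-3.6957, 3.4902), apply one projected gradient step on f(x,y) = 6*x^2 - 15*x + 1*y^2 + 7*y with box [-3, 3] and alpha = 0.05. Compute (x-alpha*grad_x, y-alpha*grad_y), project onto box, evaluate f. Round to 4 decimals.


Step 1: Compute gradient at (-3.6957, 3.4902).
grad_x = 2*6*-3.6957 - 15 = -59.3484
grad_y = 2*1*3.4902 + 7 = 13.9804
Step 2: Gradient step.
x_raw = -3.6957 - 0.05*-59.3484 = -0.7283
y_raw = 3.4902 - 0.05*13.9804 = 2.7912
Step 3: Project onto [-3, 3].
x_proj = clip(-0.7283) = -0.7283
y_proj = clip(2.7912) = 2.7912
Step 4: Evaluate f.
f(-0.7283, 2.7912) = 41.4355


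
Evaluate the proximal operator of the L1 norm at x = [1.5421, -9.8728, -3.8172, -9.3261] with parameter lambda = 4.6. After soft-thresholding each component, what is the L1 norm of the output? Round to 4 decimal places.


Soft-thresholding with lambda = 4.6:
prox(1.5421) = sign(1.5421)*max(|1.5421| - 4.6, 0) = 0.0
prox(-9.8728) = sign(-9.8728)*max(|-9.8728| - 4.6, 0) = -5.2728
prox(-3.8172) = sign(-3.8172)*max(|-3.8172| - 4.6, 0) = 0.0
prox(-9.3261) = sign(-9.3261)*max(|-9.3261| - 4.6, 0) = -4.7261
prox(x) = [0.0, -5.2728, 0.0, -4.7261]
||prox(x)||_1 = 0.0 + 5.2728 + 0.0 + 4.7261 = 9.9989


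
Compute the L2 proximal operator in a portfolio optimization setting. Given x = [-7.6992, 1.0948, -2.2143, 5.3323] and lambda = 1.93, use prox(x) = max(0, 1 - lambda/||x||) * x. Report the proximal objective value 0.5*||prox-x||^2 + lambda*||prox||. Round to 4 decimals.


Step 1: Compute ||x||.
||x|| = 9.6857
Step 2: Compute scaling factor.
scale = max(0, 1 - 1.93/9.6857) = 0.8007
Step 3: prox(x) = [-6.165, 0.8766, -1.7731, 4.2698]
||prox(x)|| = 7.7557
Step 4: Proximal objective.
0.5*||prox-x||^2 = 1.8625
lambda*||prox|| = 14.9685
Total = 16.831


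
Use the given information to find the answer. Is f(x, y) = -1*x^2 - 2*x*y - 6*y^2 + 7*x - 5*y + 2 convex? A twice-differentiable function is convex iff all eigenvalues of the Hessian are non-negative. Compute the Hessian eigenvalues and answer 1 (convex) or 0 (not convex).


The Hessian of f(x,y) = -1*x^2 - 2*x*y - 6*y^2 + 7*x - 5*y + 2 is:
H = [[-2, -2], [-2, -12]]
Trace = -2 - 12 = -14
Determinant = -2*-12 - (-2)^2 = 20
Discriminant = (-14)^2 - 4*20 = 116.0
Eigenvalues: lambda_1 = -12.3852, lambda_2 = -1.6148
The function is not convex.

0


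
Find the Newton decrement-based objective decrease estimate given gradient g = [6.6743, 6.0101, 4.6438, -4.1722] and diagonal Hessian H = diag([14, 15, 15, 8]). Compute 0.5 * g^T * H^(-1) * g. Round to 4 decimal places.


Step 1: H is diagonal, so H^(-1) * g = [0.4767, 0.4007, 0.3096, -0.5215].
Step 2: g^T H^(-1) g = sum_i g_i^2 / H_ii
  = (6.6743)^2/14 + (6.0101)^2/15 + (4.6438)^2/15 + (-4.1722)^2/8
  = 3.1819 + 2.4081 + 1.4377 + 2.1759 = 9.2035
Step 3: Objective decrease = 0.5 * g^T H^(-1) g = 4.6018


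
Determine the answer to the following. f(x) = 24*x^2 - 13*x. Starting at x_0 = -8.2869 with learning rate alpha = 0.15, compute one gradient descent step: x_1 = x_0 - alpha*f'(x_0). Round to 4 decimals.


We compute the gradient at x_0 and apply the update.
f'(x) = 48*x - 13
f'(-8.2869) = 48*-8.2869 - 13 = -410.7712
x_1 = -8.2869 - 0.15*-410.7712 = 53.3288


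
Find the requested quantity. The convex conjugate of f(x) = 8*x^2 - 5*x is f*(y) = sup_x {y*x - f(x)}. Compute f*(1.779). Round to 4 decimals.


f*(y) = sup_x {y*x - a*x^2 - b*x} = sup_x {(y-b)*x - a*x^2}
FOC: (y - b) - 2a*x = 0 => x* = (y - b)/(2a)
x* = (1.779 + 5)/(2*8) = 0.4237
f*(1.779) = (y-b)^2/(4a) = (1.779 + 5)^2/(4*8)
= 45.9548/32 = 1.4361


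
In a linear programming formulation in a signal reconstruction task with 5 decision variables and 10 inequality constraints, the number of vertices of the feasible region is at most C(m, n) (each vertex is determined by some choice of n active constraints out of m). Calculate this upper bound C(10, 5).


Each vertex corresponds to some choice of n active constraints out of m, so the number of vertices is at most C(m, n) = m! / (n!(m-n)!).
m = 10, n = 5
Numerator: 10 * 9 * 8 * 7 * 6
Denominator: 5! = 120
C(10, 5) = 252


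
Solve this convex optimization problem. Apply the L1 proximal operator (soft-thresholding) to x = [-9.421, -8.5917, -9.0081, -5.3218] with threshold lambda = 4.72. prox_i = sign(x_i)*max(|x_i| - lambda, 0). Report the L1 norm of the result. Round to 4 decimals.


Soft-thresholding with lambda = 4.72:
prox(-9.421) = sign(-9.421)*max(|-9.421| - 4.72, 0) = -4.701
prox(-8.5917) = sign(-8.5917)*max(|-8.5917| - 4.72, 0) = -3.8717
prox(-9.0081) = sign(-9.0081)*max(|-9.0081| - 4.72, 0) = -4.2881
prox(-5.3218) = sign(-5.3218)*max(|-5.3218| - 4.72, 0) = -0.6018
prox(x) = [-4.701, -3.8717, -4.2881, -0.6018]
||prox(x)||_1 = 4.701 + 3.8717 + 4.2881 + 0.6018 = 13.4626


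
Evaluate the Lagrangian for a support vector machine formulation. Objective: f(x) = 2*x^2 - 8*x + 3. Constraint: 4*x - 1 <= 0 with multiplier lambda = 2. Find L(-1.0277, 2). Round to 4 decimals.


Step 1: Evaluate f(x).
f(-1.0277) = 2*(-1.0277)^2 - 8*(-1.0277) + 3 = 13.3339
Step 2: Evaluate g(x).
g(-1.0277) = 4*-1.0277 - 1 = -5.1108
Step 3: Compute Lagrangian.
L = 13.3339 + 2*-5.1108 = 3.1123


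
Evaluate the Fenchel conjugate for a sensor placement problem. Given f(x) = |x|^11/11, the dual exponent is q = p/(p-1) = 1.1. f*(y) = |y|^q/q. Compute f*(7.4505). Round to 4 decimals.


The conjugate exponent q satisfies 1/p + 1/q = 1.
p = 11, so q = 11/(11 - 1) = 1.1
|y|^q = 7.4505^1.1 = 9.1076
f*(7.4505) = 9.1076 / 1.1 = 8.2796


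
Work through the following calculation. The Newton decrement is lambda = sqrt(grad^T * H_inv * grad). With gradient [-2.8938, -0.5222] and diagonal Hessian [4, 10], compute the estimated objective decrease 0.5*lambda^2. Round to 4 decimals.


Step 1: H is diagonal, so H^(-1) * g = [-0.7235, -0.0522].
Step 2: g^T H^(-1) g = sum_i g_i^2 / H_ii
  = (-2.8938)^2/4 + (-0.5222)^2/10
  = 2.0935 + 0.0273 = 2.1208
Step 3: Objective decrease = 0.5 * g^T H^(-1) g = 1.0604


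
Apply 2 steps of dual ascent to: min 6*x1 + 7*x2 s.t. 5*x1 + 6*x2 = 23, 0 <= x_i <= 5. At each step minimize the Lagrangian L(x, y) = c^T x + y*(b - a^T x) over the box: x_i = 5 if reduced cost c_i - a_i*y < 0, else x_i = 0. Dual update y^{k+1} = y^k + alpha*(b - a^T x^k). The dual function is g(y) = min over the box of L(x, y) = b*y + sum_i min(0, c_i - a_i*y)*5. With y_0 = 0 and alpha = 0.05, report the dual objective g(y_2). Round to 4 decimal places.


Dual ascent for LP: min 6*x1 + 7*x2, 5*x1 + 6*x2 = 23, 0 <= x_i <= 5
Step 1: y^k = 0.0, reduced costs: (6.0, 7.0)
  x^k = (0.0, 0.0), subgradient = b - a^T x = 23.0
  y^{k+1} = 0.0 + 0.05*23.0 = 1.15
Step 2: y^k = 1.15, reduced costs: (0.25, 0.1)
  x^k = (0.0, 0.0), subgradient = b - a^T x = 23.0
  y^{k+1} = 1.15 + 0.05*23.0 = 2.3
Dual objective at y_2 = 2.3: reduced costs (-5.5, -6.8), box minimizer x = (5.0, 5.0)
g(y_2) = b*y + (c1 - a1*y)*x1 + (c2 - a2*y)*x2 = 23*2.3 + (-5.5)*5.0 + (-6.8)*5.0 = 52.9 - 27.5 - 34.0 = -8.6


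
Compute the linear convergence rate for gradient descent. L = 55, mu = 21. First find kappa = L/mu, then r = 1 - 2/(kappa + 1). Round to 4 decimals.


Step 1: Compute the condition number.
kappa = L/mu = 55/21 = 2.619
Step 2: Compute the convergence rate.
r = 1 - 2/(kappa + 1) = 1 - 2*mu/(L + mu) = (L - mu)/(L + mu) = 34/76 = 0.4474


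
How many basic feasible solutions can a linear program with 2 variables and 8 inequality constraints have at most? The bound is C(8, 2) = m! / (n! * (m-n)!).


Each vertex corresponds to some choice of n active constraints out of m, so the number of vertices is at most C(m, n) = m! / (n!(m-n)!).
m = 8, n = 2
Numerator: 8 * 7
Denominator: 2! = 2
C(8, 2) = 28


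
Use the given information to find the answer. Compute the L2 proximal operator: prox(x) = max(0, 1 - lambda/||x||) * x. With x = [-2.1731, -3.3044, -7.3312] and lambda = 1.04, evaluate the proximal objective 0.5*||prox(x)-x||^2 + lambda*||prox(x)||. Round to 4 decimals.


Step 1: Compute ||x||.
||x|| = 8.3299
Step 2: Compute scaling factor.
scale = max(0, 1 - 1.04/8.3299) = 0.8751
Step 3: prox(x) = [-1.9018, -2.8918, -6.4159]
||prox(x)|| = 7.2899
Step 4: Proximal objective.
0.5*||prox-x||^2 = 0.5408
lambda*||prox|| = 7.5815
Total = 8.1223


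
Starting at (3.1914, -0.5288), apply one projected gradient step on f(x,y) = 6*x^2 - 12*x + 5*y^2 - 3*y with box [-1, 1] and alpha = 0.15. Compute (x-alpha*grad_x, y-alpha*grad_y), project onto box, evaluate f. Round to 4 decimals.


Step 1: Compute gradient at (3.1914, -0.5288).
grad_x = 2*6*3.1914 - 12 = 26.2968
grad_y = 2*5*-0.5288 - 3 = -8.288
Step 2: Gradient step.
x_raw = 3.1914 - 0.15*26.2968 = -0.7531
y_raw = -0.5288 - 0.15*-8.288 = 0.7144
Step 3: Project onto [-1, 1].
x_proj = clip(-0.7531) = -0.7531
y_proj = clip(0.7144) = 0.7144
Step 4: Evaluate f.
f(-0.7531, 0.7144) = 12.8492


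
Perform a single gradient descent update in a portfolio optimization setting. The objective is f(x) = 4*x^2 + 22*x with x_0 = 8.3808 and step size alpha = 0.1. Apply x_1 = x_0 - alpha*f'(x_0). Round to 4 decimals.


We compute the gradient at x_0 and apply the update.
f'(x) = 8*x + 22
f'(8.3808) = 8*8.3808 + 22 = 89.0464
x_1 = 8.3808 - 0.1*89.0464 = -0.5238


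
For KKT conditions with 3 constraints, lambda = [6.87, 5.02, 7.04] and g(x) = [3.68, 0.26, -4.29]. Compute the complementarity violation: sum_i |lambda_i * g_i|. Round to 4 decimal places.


KKT complementary slackness check:
lambda_1 * g_1 = 6.87 * 3.68 = 25.2816
lambda_2 * g_2 = 5.02 * 0.26 = 1.3052
lambda_3 * g_3 = 7.04 * -4.29 = -30.2016
Total violation = 25.2816 + 1.3052 + 30.2016 = 56.7884


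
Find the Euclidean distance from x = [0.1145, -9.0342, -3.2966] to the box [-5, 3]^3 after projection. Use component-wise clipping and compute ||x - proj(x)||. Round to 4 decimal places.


Project each component onto [-5, 3].
clip(0.1145) = 0.1145, clip(-9.0342) = -5.0, clip(-3.2966) = -3.2966
Projection = [0.1145, -5.0, -3.2966]
Squared diffs: [0.0, 16.2748, 0.0]
Distance = sqrt(16.2748) = 4.0342


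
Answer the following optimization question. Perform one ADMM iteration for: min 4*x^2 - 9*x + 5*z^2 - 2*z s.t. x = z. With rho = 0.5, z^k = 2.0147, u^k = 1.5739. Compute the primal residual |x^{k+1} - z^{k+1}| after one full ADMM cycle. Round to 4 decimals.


ADMM iteration with rho = 0.5, z^k = 2.0147, u^k = 1.5739
Step 1: x-update.
Minimize 4*x^2 - 9*x + (0.5/2)*(x - 2.0147 + 1.5739)^2
FOC: (2*4 + 0.5)*x = 9 + 0.5*(2.0147 - 1.5739)
x^{k+1} = 1.0848
Step 2: z-update.
Minimize 5*z^2 - 2*z + (0.5/2)*(1.0848 - z + 1.5739)^2
FOC: (2*5 + 0.5)*z = 2 + 0.5*(1.0848 + 1.5739)
z^{k+1} = 0.3171
Step 3: u-update.
u^{k+1} = 1.5739 + 1.0848 - 0.3171 = 2.3416
Step 4: Primal residual = |1.0848 - 0.3171| = 0.7677


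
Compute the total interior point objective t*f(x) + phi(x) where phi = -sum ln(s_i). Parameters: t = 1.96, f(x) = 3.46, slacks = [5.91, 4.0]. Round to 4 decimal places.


Step 1: Compute log-barrier.
ln values: [1.7766, 1.3863]
phi = -(1.7766 + 1.3863) = -3.1629
Step 2: Compute augmented objective.
t*f(x) = 1.96*3.46 = 6.7816
Total = 6.7816 - 3.1629 = 3.6187


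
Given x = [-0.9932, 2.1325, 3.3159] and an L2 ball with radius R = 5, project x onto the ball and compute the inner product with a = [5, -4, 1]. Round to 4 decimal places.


Step 1: Compute ||x|| (intermediates to 6 decimals).
||x|| = sqrt((-0.9932)^2 + 2.1325^2 + 3.3159^2) = 4.065611
Step 2: Project.
Since ||x|| <= R, proj = x (no scaling needed).
proj(x) = [-0.9932, 2.1325, 3.3159]
Step 3: Dot product.
a^T * proj(x) = 5*(-0.9932) - 4*2.1325 + 1*3.3159 = -10.1801


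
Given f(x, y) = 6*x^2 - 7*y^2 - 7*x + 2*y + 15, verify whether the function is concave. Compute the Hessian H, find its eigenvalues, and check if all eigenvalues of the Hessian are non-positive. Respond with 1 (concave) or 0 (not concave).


The Hessian of f(x,y) = 6*x^2 - 7*y^2 - 7*x + 2*y + 15 is:
H = [[12, 0], [0, -14]]
Trace = 12 - 14 = -2
Determinant = 12*-14 - (0)^2 = -168
Discriminant = (-2)^2 - 4*-168 = 676.0
Eigenvalues: lambda_1 = -14.0, lambda_2 = 12.0
The function is not concave.

0


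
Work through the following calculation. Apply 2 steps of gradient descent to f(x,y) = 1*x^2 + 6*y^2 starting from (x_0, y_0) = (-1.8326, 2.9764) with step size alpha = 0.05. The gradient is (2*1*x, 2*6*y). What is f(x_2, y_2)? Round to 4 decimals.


Gradient descent on f(x,y) = 1*x^2 + 6*y^2.
Starting point: (-1.8326, 2.9764), alpha = 0.05
Step 1: grad_x = 2*1*-1.8326 = -3.6652, grad_y = 2*6*2.9764 = 35.7168
  x_1 = -1.8326 - 0.05*-3.6652 = -1.6493
  y_1 = 2.9764 - 0.05*35.7168 = 1.1906
Step 2: grad_x = 2*1*-1.6493 = -3.2987, grad_y = 2*6*1.1906 = 14.2867
  x_2 = -1.6493 - 0.05*-3.2987 = -1.4844
  y_2 = 1.1906 - 0.05*14.2867 = 0.4762
f(-1.4844, 0.4762) = 1*(-1.4844)^2 + 6*0.4762^2 = 3.5642


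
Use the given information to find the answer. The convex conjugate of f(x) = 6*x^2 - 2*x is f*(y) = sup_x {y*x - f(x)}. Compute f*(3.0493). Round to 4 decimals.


f*(y) = sup_x {y*x - a*x^2 - b*x} = sup_x {(y-b)*x - a*x^2}
FOC: (y - b) - 2a*x = 0 => x* = (y - b)/(2a)
x* = (3.0493 + 2)/(2*6) = 0.4208
f*(3.0493) = (y-b)^2/(4a) = (3.0493 + 2)^2/(4*6)
= 25.4954/24 = 1.0623
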